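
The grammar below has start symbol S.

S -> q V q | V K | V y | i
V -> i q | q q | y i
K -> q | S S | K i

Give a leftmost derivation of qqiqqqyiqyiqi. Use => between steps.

S=>VK=>qqK=>qqKi=>qqSSi=>qqVKSi=>qqiqKSi=>qqiqSSSi=>qqiqVySSi=>qqiqqqySSi=>qqiqqqyiSi=>qqiqqqyiqVqi=>qqiqqqyiqyiqi

S => VK   [S -> V K]
VK => qqK   [V -> q q]
qqK => qqKi   [K -> K i]
qqKi => qqSSi   [K -> S S]
qqSSi => qqVKSi   [S -> V K]
qqVKSi => qqiqKSi   [V -> i q]
qqiqKSi => qqiqSSSi   [K -> S S]
qqiqSSSi => qqiqVySSi   [S -> V y]
qqiqVySSi => qqiqqqySSi   [V -> q q]
qqiqqqySSi => qqiqqqyiSi   [S -> i]
qqiqqqyiSi => qqiqqqyiqVqi   [S -> q V q]
qqiqqqyiqVqi => qqiqqqyiqyiqi   [V -> y i]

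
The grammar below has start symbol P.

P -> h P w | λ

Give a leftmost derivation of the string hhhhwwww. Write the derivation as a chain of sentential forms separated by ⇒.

P⇒hPw⇒hhPww⇒hhhPwww⇒hhhhPwwww⇒hhhhwwww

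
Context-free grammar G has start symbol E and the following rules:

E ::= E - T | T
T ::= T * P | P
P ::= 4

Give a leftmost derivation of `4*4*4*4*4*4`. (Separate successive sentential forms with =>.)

E => T   [E ::= T]
T => T*P   [T ::= T * P]
T*P => T*P*P   [T ::= T * P]
T*P*P => T*P*P*P   [T ::= T * P]
T*P*P*P => T*P*P*P*P   [T ::= T * P]
T*P*P*P*P => T*P*P*P*P*P   [T ::= T * P]
T*P*P*P*P*P => P*P*P*P*P*P   [T ::= P]
P*P*P*P*P*P => 4*P*P*P*P*P   [P ::= 4]
4*P*P*P*P*P => 4*4*P*P*P*P   [P ::= 4]
4*4*P*P*P*P => 4*4*4*P*P*P   [P ::= 4]
4*4*4*P*P*P => 4*4*4*4*P*P   [P ::= 4]
4*4*4*4*P*P => 4*4*4*4*4*P   [P ::= 4]
4*4*4*4*4*P => 4*4*4*4*4*4   [P ::= 4]

E => T => T*P => T*P*P => T*P*P*P => T*P*P*P*P => T*P*P*P*P*P => P*P*P*P*P*P => 4*P*P*P*P*P => 4*4*P*P*P*P => 4*4*4*P*P*P => 4*4*4*4*P*P => 4*4*4*4*4*P => 4*4*4*4*4*4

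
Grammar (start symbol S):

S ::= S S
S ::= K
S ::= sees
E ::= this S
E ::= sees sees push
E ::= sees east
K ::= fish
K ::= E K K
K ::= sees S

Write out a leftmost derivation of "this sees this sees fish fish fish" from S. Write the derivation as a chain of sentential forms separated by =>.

S => K => E K K => this S K K => this sees K K => this sees E K K K => this sees this S K K K => this sees this sees K K K => this sees this sees fish K K => this sees this sees fish fish K => this sees this sees fish fish fish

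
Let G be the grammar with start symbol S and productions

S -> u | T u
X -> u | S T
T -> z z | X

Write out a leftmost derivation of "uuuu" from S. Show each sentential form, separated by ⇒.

S ⇒ Tu ⇒ Xu ⇒ STu ⇒ TuTu ⇒ XuTu ⇒ uuTu ⇒ uuXu ⇒ uuuu

S ⇒ Tu   [S -> T u]
Tu ⇒ Xu   [T -> X]
Xu ⇒ STu   [X -> S T]
STu ⇒ TuTu   [S -> T u]
TuTu ⇒ XuTu   [T -> X]
XuTu ⇒ uuTu   [X -> u]
uuTu ⇒ uuXu   [T -> X]
uuXu ⇒ uuuu   [X -> u]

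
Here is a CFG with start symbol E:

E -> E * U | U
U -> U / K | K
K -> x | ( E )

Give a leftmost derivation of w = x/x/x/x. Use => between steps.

E=>U=>U/K=>U/K/K=>U/K/K/K=>K/K/K/K=>x/K/K/K=>x/x/K/K=>x/x/x/K=>x/x/x/x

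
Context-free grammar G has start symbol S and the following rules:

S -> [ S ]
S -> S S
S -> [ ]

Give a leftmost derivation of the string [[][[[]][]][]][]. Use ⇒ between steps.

S ⇒ SS ⇒ [S]S ⇒ [SS]S ⇒ [SSS]S ⇒ [[]SS]S ⇒ [[][S]S]S ⇒ [[][SS]S]S ⇒ [[][[S]S]S]S ⇒ [[][[[]]S]S]S ⇒ [[][[[]][]]S]S ⇒ [[][[[]][]][]]S ⇒ [[][[[]][]][]][]

S ⇒ SS   [S -> S S]
SS ⇒ [S]S   [S -> [ S ]]
[S]S ⇒ [SS]S   [S -> S S]
[SS]S ⇒ [SSS]S   [S -> S S]
[SSS]S ⇒ [[]SS]S   [S -> [ ]]
[[]SS]S ⇒ [[][S]S]S   [S -> [ S ]]
[[][S]S]S ⇒ [[][SS]S]S   [S -> S S]
[[][SS]S]S ⇒ [[][[S]S]S]S   [S -> [ S ]]
[[][[S]S]S]S ⇒ [[][[[]]S]S]S   [S -> [ ]]
[[][[[]]S]S]S ⇒ [[][[[]][]]S]S   [S -> [ ]]
[[][[[]][]]S]S ⇒ [[][[[]][]][]]S   [S -> [ ]]
[[][[[]][]][]]S ⇒ [[][[[]][]][]][]   [S -> [ ]]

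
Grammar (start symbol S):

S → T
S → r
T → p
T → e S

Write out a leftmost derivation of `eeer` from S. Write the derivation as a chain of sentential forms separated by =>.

S => T   [S → T]
T => eS   [T → e S]
eS => eT   [S → T]
eT => eeS   [T → e S]
eeS => eeT   [S → T]
eeT => eeeS   [T → e S]
eeeS => eeer   [S → r]

S => T => eS => eT => eeS => eeT => eeeS => eeer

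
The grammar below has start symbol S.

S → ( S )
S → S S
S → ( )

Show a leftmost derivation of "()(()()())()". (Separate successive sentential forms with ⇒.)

S ⇒ SS ⇒ ()S ⇒ ()SS ⇒ ()(S)S ⇒ ()(SS)S ⇒ ()(SSS)S ⇒ ()(()SS)S ⇒ ()(()()S)S ⇒ ()(()()())S ⇒ ()(()()())()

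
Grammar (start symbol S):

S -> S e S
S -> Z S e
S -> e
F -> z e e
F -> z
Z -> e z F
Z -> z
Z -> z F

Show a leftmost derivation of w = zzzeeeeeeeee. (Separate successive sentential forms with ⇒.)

S⇒ZSe⇒zFSe⇒zzSe⇒zzSeSe⇒zzSeSeSe⇒zzSeSeSeSe⇒zzZSeeSeSeSe⇒zzzSeeSeSeSe⇒zzzeeeSeSeSe⇒zzzeeeeeSeSe⇒zzzeeeeeeeSe⇒zzzeeeeeeeee

S ⇒ ZSe   [S -> Z S e]
ZSe ⇒ zFSe   [Z -> z F]
zFSe ⇒ zzSe   [F -> z]
zzSe ⇒ zzSeSe   [S -> S e S]
zzSeSe ⇒ zzSeSeSe   [S -> S e S]
zzSeSeSe ⇒ zzSeSeSeSe   [S -> S e S]
zzSeSeSeSe ⇒ zzZSeeSeSeSe   [S -> Z S e]
zzZSeeSeSeSe ⇒ zzzSeeSeSeSe   [Z -> z]
zzzSeeSeSeSe ⇒ zzzeeeSeSeSe   [S -> e]
zzzeeeSeSeSe ⇒ zzzeeeeeSeSe   [S -> e]
zzzeeeeeSeSe ⇒ zzzeeeeeeeSe   [S -> e]
zzzeeeeeeeSe ⇒ zzzeeeeeeeee   [S -> e]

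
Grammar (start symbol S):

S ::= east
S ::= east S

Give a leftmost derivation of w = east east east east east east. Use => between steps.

S => east S   [S ::= east S]
east S => east east S   [S ::= east S]
east east S => east east east S   [S ::= east S]
east east east S => east east east east S   [S ::= east S]
east east east east S => east east east east east S   [S ::= east S]
east east east east east S => east east east east east east   [S ::= east]

S => east S => east east S => east east east S => east east east east S => east east east east east S => east east east east east east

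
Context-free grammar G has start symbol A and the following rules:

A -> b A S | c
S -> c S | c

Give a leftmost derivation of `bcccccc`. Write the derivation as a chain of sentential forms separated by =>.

A => bAS   [A -> b A S]
bAS => bcS   [A -> c]
bcS => bccS   [S -> c S]
bccS => bcccS   [S -> c S]
bcccS => bccccS   [S -> c S]
bccccS => bcccccS   [S -> c S]
bcccccS => bcccccc   [S -> c]

A => bAS => bcS => bccS => bcccS => bccccS => bcccccS => bcccccc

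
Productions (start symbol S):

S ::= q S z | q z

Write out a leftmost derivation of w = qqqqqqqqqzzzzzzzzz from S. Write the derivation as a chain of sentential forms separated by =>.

S => qSz => qqSzz => qqqSzzz => qqqqSzzzz => qqqqqSzzzzz => qqqqqqSzzzzzz => qqqqqqqSzzzzzzz => qqqqqqqqSzzzzzzzz => qqqqqqqqqzzzzzzzzz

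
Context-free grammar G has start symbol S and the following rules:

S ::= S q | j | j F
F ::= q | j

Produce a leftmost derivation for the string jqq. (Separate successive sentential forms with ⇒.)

S ⇒ Sq   [S ::= S q]
Sq ⇒ Sqq   [S ::= S q]
Sqq ⇒ jqq   [S ::= j]

S ⇒ Sq ⇒ Sqq ⇒ jqq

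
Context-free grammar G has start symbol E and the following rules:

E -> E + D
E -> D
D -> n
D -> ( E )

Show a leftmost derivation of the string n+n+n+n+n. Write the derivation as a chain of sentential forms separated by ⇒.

E⇒E+D⇒E+D+D⇒E+D+D+D⇒E+D+D+D+D⇒D+D+D+D+D⇒n+D+D+D+D⇒n+n+D+D+D⇒n+n+n+D+D⇒n+n+n+n+D⇒n+n+n+n+n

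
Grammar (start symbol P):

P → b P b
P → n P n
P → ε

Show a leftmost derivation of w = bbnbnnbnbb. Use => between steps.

P => bPb => bbPbb => bbnPnbb => bbnbPbnbb => bbnbnPnbnbb => bbnbnnbnbb

P => bPb   [P → b P b]
bPb => bbPbb   [P → b P b]
bbPbb => bbnPnbb   [P → n P n]
bbnPnbb => bbnbPbnbb   [P → b P b]
bbnbPbnbb => bbnbnPnbnbb   [P → n P n]
bbnbnPnbnbb => bbnbnnbnbb   [P → ε]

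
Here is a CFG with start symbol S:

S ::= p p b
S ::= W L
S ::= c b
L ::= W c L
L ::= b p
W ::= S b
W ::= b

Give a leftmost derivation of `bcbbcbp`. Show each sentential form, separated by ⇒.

S ⇒ WL ⇒ bL ⇒ bWcL ⇒ bSbcL ⇒ bcbbcL ⇒ bcbbcbp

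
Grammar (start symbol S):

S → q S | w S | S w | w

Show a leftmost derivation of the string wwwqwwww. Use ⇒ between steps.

S ⇒ Sw ⇒ wSw ⇒ wwSw ⇒ wwwSw ⇒ wwwqSw ⇒ wwwqSww ⇒ wwwqSwww ⇒ wwwqwwww

S ⇒ Sw   [S → S w]
Sw ⇒ wSw   [S → w S]
wSw ⇒ wwSw   [S → w S]
wwSw ⇒ wwwSw   [S → w S]
wwwSw ⇒ wwwqSw   [S → q S]
wwwqSw ⇒ wwwqSww   [S → S w]
wwwqSww ⇒ wwwqSwww   [S → S w]
wwwqSwww ⇒ wwwqwwww   [S → w]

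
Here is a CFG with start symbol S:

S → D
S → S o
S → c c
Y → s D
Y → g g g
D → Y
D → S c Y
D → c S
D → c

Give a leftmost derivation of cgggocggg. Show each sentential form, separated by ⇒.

S ⇒ D ⇒ ScY ⇒ SocY ⇒ DocY ⇒ cSocY ⇒ cDocY ⇒ cYocY ⇒ cgggocY ⇒ cgggocggg

S ⇒ D   [S → D]
D ⇒ ScY   [D → S c Y]
ScY ⇒ SocY   [S → S o]
SocY ⇒ DocY   [S → D]
DocY ⇒ cSocY   [D → c S]
cSocY ⇒ cDocY   [S → D]
cDocY ⇒ cYocY   [D → Y]
cYocY ⇒ cgggocY   [Y → g g g]
cgggocY ⇒ cgggocggg   [Y → g g g]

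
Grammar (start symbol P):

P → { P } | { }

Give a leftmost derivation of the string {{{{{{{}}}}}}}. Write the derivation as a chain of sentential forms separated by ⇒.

P ⇒ {P} ⇒ {{P}} ⇒ {{{P}}} ⇒ {{{{P}}}} ⇒ {{{{{P}}}}} ⇒ {{{{{{P}}}}}} ⇒ {{{{{{{}}}}}}}

P ⇒ {P}   [P → { P }]
{P} ⇒ {{P}}   [P → { P }]
{{P}} ⇒ {{{P}}}   [P → { P }]
{{{P}}} ⇒ {{{{P}}}}   [P → { P }]
{{{{P}}}} ⇒ {{{{{P}}}}}   [P → { P }]
{{{{{P}}}}} ⇒ {{{{{{P}}}}}}   [P → { P }]
{{{{{{P}}}}}} ⇒ {{{{{{{}}}}}}}   [P → { }]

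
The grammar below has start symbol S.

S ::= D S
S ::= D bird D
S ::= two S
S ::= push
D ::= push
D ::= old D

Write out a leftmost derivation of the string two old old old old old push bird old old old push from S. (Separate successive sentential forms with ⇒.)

S ⇒ two S ⇒ two D bird D ⇒ two old D bird D ⇒ two old old D bird D ⇒ two old old old D bird D ⇒ two old old old old D bird D ⇒ two old old old old old D bird D ⇒ two old old old old old push bird D ⇒ two old old old old old push bird old D ⇒ two old old old old old push bird old old D ⇒ two old old old old old push bird old old old D ⇒ two old old old old old push bird old old old push

S ⇒ two S   [S ::= two S]
two S ⇒ two D bird D   [S ::= D bird D]
two D bird D ⇒ two old D bird D   [D ::= old D]
two old D bird D ⇒ two old old D bird D   [D ::= old D]
two old old D bird D ⇒ two old old old D bird D   [D ::= old D]
two old old old D bird D ⇒ two old old old old D bird D   [D ::= old D]
two old old old old D bird D ⇒ two old old old old old D bird D   [D ::= old D]
two old old old old old D bird D ⇒ two old old old old old push bird D   [D ::= push]
two old old old old old push bird D ⇒ two old old old old old push bird old D   [D ::= old D]
two old old old old old push bird old D ⇒ two old old old old old push bird old old D   [D ::= old D]
two old old old old old push bird old old D ⇒ two old old old old old push bird old old old D   [D ::= old D]
two old old old old old push bird old old old D ⇒ two old old old old old push bird old old old push   [D ::= push]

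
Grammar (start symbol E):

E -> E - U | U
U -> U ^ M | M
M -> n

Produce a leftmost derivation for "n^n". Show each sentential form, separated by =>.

E => U   [E -> U]
U => U^M   [U -> U ^ M]
U^M => M^M   [U -> M]
M^M => n^M   [M -> n]
n^M => n^n   [M -> n]

E=>U=>U^M=>M^M=>n^M=>n^n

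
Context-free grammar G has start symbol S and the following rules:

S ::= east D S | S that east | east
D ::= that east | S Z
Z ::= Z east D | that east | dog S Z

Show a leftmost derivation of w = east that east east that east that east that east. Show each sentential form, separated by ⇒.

S ⇒ S that east   [S ::= S that east]
S that east ⇒ east D S that east   [S ::= east D S]
east D S that east ⇒ east that east S that east   [D ::= that east]
east that east S that east ⇒ east that east S that east that east   [S ::= S that east]
east that east S that east that east ⇒ east that east S that east that east that east   [S ::= S that east]
east that east S that east that east that east ⇒ east that east east that east that east that east   [S ::= east]

S ⇒ S that east ⇒ east D S that east ⇒ east that east S that east ⇒ east that east S that east that east ⇒ east that east S that east that east that east ⇒ east that east east that east that east that east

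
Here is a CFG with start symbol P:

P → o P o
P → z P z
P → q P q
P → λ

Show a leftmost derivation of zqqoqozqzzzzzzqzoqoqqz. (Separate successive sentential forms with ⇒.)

P ⇒ zPz   [P → z P z]
zPz ⇒ zqPqz   [P → q P q]
zqPqz ⇒ zqqPqqz   [P → q P q]
zqqPqqz ⇒ zqqoPoqqz   [P → o P o]
zqqoPoqqz ⇒ zqqoqPqoqqz   [P → q P q]
zqqoqPqoqqz ⇒ zqqoqoPoqoqqz   [P → o P o]
zqqoqoPoqoqqz ⇒ zqqoqozPzoqoqqz   [P → z P z]
zqqoqozPzoqoqqz ⇒ zqqoqozqPqzoqoqqz   [P → q P q]
zqqoqozqPqzoqoqqz ⇒ zqqoqozqzPzqzoqoqqz   [P → z P z]
zqqoqozqzPzqzoqoqqz ⇒ zqqoqozqzzPzzqzoqoqqz   [P → z P z]
zqqoqozqzzPzzqzoqoqqz ⇒ zqqoqozqzzzPzzzqzoqoqqz   [P → z P z]
zqqoqozqzzzPzzzqzoqoqqz ⇒ zqqoqozqzzzzzzqzoqoqqz   [P → λ]

P ⇒ zPz ⇒ zqPqz ⇒ zqqPqqz ⇒ zqqoPoqqz ⇒ zqqoqPqoqqz ⇒ zqqoqoPoqoqqz ⇒ zqqoqozPzoqoqqz ⇒ zqqoqozqPqzoqoqqz ⇒ zqqoqozqzPzqzoqoqqz ⇒ zqqoqozqzzPzzqzoqoqqz ⇒ zqqoqozqzzzPzzzqzoqoqqz ⇒ zqqoqozqzzzzzzqzoqoqqz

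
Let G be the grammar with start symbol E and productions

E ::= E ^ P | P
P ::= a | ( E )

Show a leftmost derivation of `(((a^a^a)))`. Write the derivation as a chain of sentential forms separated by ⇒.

E ⇒ P ⇒ (E) ⇒ (P) ⇒ ((E)) ⇒ ((P)) ⇒ (((E))) ⇒ (((E^P))) ⇒ (((E^P^P))) ⇒ (((P^P^P))) ⇒ (((a^P^P))) ⇒ (((a^a^P))) ⇒ (((a^a^a)))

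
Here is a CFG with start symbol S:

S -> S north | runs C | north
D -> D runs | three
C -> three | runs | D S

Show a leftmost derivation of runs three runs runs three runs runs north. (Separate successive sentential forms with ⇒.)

S ⇒ runs C ⇒ runs D S ⇒ runs D runs S ⇒ runs three runs S ⇒ runs three runs runs C ⇒ runs three runs runs D S ⇒ runs three runs runs D runs S ⇒ runs three runs runs D runs runs S ⇒ runs three runs runs three runs runs S ⇒ runs three runs runs three runs runs north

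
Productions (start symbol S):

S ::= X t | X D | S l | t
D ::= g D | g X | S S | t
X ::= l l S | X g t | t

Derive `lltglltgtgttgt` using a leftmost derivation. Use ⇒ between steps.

S ⇒ XD ⇒ llSD ⇒ llXDD ⇒ lltDD ⇒ lltgXD ⇒ lltgllSD ⇒ lltgllXtD ⇒ lltgllXgttD ⇒ lltgllXgtgttD ⇒ lltglltgtgttD ⇒ lltglltgtgttgD ⇒ lltglltgtgttgt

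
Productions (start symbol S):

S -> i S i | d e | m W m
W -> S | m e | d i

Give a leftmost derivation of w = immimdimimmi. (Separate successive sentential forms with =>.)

S => iSi   [S -> i S i]
iSi => imWmi   [S -> m W m]
imWmi => imSmi   [W -> S]
imSmi => immWmmi   [S -> m W m]
immWmmi => immSmmi   [W -> S]
immSmmi => immiSimmi   [S -> i S i]
immiSimmi => immimWmimmi   [S -> m W m]
immimWmimmi => immimdimimmi   [W -> d i]

S => iSi => imWmi => imSmi => immWmmi => immSmmi => immiSimmi => immimWmimmi => immimdimimmi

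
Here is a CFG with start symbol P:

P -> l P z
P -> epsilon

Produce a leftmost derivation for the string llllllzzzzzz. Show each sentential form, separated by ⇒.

P ⇒ lPz ⇒ llPzz ⇒ lllPzzz ⇒ llllPzzzz ⇒ lllllPzzzzz ⇒ llllllPzzzzzz ⇒ llllllzzzzzz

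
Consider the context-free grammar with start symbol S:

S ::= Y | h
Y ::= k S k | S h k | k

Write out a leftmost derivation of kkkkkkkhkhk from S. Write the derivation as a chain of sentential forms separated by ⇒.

S ⇒ Y ⇒ Shk ⇒ Yhk ⇒ Shkhk ⇒ Yhkhk ⇒ kSkhkhk ⇒ kYkhkhk ⇒ kkSkkhkhk ⇒ kkYkkhkhk ⇒ kkkSkkkhkhk ⇒ kkkYkkkhkhk ⇒ kkkkkkkhkhk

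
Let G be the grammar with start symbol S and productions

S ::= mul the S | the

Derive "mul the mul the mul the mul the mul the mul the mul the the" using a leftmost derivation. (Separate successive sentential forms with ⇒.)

S ⇒ mul the S   [S ::= mul the S]
mul the S ⇒ mul the mul the S   [S ::= mul the S]
mul the mul the S ⇒ mul the mul the mul the S   [S ::= mul the S]
mul the mul the mul the S ⇒ mul the mul the mul the mul the S   [S ::= mul the S]
mul the mul the mul the mul the S ⇒ mul the mul the mul the mul the mul the S   [S ::= mul the S]
mul the mul the mul the mul the mul the S ⇒ mul the mul the mul the mul the mul the mul the S   [S ::= mul the S]
mul the mul the mul the mul the mul the mul the S ⇒ mul the mul the mul the mul the mul the mul the mul the S   [S ::= mul the S]
mul the mul the mul the mul the mul the mul the mul the S ⇒ mul the mul the mul the mul the mul the mul the mul the the   [S ::= the]

S ⇒ mul the S ⇒ mul the mul the S ⇒ mul the mul the mul the S ⇒ mul the mul the mul the mul the S ⇒ mul the mul the mul the mul the mul the S ⇒ mul the mul the mul the mul the mul the mul the S ⇒ mul the mul the mul the mul the mul the mul the mul the S ⇒ mul the mul the mul the mul the mul the mul the mul the the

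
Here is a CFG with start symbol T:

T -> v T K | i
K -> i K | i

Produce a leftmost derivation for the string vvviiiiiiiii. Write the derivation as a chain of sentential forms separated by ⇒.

T ⇒ vTK ⇒ vvTKK ⇒ vvvTKKK ⇒ vvviKKK ⇒ vvviiKKK ⇒ vvviiiKKK ⇒ vvviiiiKK ⇒ vvviiiiiKK ⇒ vvviiiiiiK ⇒ vvviiiiiiiK ⇒ vvviiiiiiiiK ⇒ vvviiiiiiiii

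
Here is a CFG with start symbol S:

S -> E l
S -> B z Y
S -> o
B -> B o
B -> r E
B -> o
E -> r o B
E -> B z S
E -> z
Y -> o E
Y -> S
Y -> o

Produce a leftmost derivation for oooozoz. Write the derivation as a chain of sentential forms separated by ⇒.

S⇒BzY⇒BozY⇒BoozY⇒BooozY⇒oooozY⇒oooozoE⇒oooozoz

S ⇒ BzY   [S -> B z Y]
BzY ⇒ BozY   [B -> B o]
BozY ⇒ BoozY   [B -> B o]
BoozY ⇒ BooozY   [B -> B o]
BooozY ⇒ oooozY   [B -> o]
oooozY ⇒ oooozoE   [Y -> o E]
oooozoE ⇒ oooozoz   [E -> z]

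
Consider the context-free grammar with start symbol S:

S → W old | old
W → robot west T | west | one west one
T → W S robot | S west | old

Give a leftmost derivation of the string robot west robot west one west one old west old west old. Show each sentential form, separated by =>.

S => W old => robot west T old => robot west S west old => robot west W old west old => robot west robot west T old west old => robot west robot west S west old west old => robot west robot west W old west old west old => robot west robot west one west one old west old west old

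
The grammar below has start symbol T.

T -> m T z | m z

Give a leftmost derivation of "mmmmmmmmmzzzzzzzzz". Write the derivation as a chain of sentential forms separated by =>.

T=>mTz=>mmTzz=>mmmTzzz=>mmmmTzzzz=>mmmmmTzzzzz=>mmmmmmTzzzzzz=>mmmmmmmTzzzzzzz=>mmmmmmmmTzzzzzzzz=>mmmmmmmmmzzzzzzzzz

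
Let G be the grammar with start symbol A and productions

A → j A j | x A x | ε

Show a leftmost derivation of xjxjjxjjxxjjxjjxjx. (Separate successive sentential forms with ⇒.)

A ⇒ xAx ⇒ xjAjx ⇒ xjxAxjx ⇒ xjxjAjxjx ⇒ xjxjjAjjxjx ⇒ xjxjjxAxjjxjx ⇒ xjxjjxjAjxjjxjx ⇒ xjxjjxjjAjjxjjxjx ⇒ xjxjjxjjxAxjjxjjxjx ⇒ xjxjjxjjxxjjxjjxjx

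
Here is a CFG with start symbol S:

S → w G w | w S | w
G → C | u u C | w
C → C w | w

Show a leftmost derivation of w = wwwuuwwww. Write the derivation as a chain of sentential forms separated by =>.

S => wS => wwS => wwwGw => wwwuuCw => wwwuuCww => wwwuuCwww => wwwuuwwww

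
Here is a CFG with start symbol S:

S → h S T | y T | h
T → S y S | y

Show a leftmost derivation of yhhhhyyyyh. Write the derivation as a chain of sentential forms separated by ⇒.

S ⇒ yT   [S → y T]
yT ⇒ ySyS   [T → S y S]
ySyS ⇒ yhSTyS   [S → h S T]
yhSTyS ⇒ yhhSTTyS   [S → h S T]
yhhSTTyS ⇒ yhhhSTTTyS   [S → h S T]
yhhhSTTTyS ⇒ yhhhhTTTyS   [S → h]
yhhhhTTTyS ⇒ yhhhhyTTyS   [T → y]
yhhhhyTTyS ⇒ yhhhhyyTyS   [T → y]
yhhhhyyTyS ⇒ yhhhhyyyyS   [T → y]
yhhhhyyyyS ⇒ yhhhhyyyyh   [S → h]

S ⇒ yT ⇒ ySyS ⇒ yhSTyS ⇒ yhhSTTyS ⇒ yhhhSTTTyS ⇒ yhhhhTTTyS ⇒ yhhhhyTTyS ⇒ yhhhhyyTyS ⇒ yhhhhyyyyS ⇒ yhhhhyyyyh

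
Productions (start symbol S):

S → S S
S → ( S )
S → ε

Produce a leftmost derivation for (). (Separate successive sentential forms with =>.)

S => SS   [S → S S]
SS => SSS   [S → S S]
SSS => SSSS   [S → S S]
SSSS => SSSSS   [S → S S]
SSSSS => (S)SSSS   [S → ( S )]
(S)SSSS => ()SSSS   [S → ε]
()SSSS => ()SSS   [S → ε]
()SSS => ()SS   [S → ε]
()SS => ()S   [S → ε]
()S => ()   [S → ε]

S=>SS=>SSS=>SSSS=>SSSSS=>(S)SSSS=>()SSSS=>()SSS=>()SS=>()S=>()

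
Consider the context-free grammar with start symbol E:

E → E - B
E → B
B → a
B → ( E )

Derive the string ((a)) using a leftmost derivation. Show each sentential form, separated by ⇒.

E ⇒ B ⇒ (E) ⇒ (B) ⇒ ((E)) ⇒ ((B)) ⇒ ((a))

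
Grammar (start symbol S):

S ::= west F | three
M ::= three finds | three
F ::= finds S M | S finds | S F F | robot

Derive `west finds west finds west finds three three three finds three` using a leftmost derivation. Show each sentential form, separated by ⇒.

S ⇒ west F ⇒ west finds S M ⇒ west finds west F M ⇒ west finds west finds S M M ⇒ west finds west finds west F M M ⇒ west finds west finds west finds S M M M ⇒ west finds west finds west finds three M M M ⇒ west finds west finds west finds three three M M ⇒ west finds west finds west finds three three three finds M ⇒ west finds west finds west finds three three three finds three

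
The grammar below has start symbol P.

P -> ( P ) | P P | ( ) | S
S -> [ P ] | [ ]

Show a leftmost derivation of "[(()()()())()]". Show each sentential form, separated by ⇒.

P ⇒ S ⇒ [P] ⇒ [PP] ⇒ [(P)P] ⇒ [(PP)P] ⇒ [(PPP)P] ⇒ [(PPPP)P] ⇒ [(()PPP)P] ⇒ [(()()PP)P] ⇒ [(()()()P)P] ⇒ [(()()()())P] ⇒ [(()()()())()]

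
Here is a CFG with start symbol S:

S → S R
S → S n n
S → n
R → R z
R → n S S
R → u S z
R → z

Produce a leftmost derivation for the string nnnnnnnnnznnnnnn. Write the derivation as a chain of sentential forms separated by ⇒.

S ⇒ Snn ⇒ Snnnn ⇒ Snnnnnn ⇒ SRnnnnnn ⇒ SnnRnnnnnn ⇒ SnnnnRnnnnnn ⇒ SnnnnnnRnnnnnn ⇒ SnnnnnnnnRnnnnnn ⇒ nnnnnnnnnRnnnnnn ⇒ nnnnnnnnnznnnnnn

S ⇒ Snn   [S → S n n]
Snn ⇒ Snnnn   [S → S n n]
Snnnn ⇒ Snnnnnn   [S → S n n]
Snnnnnn ⇒ SRnnnnnn   [S → S R]
SRnnnnnn ⇒ SnnRnnnnnn   [S → S n n]
SnnRnnnnnn ⇒ SnnnnRnnnnnn   [S → S n n]
SnnnnRnnnnnn ⇒ SnnnnnnRnnnnnn   [S → S n n]
SnnnnnnRnnnnnn ⇒ SnnnnnnnnRnnnnnn   [S → S n n]
SnnnnnnnnRnnnnnn ⇒ nnnnnnnnnRnnnnnn   [S → n]
nnnnnnnnnRnnnnnn ⇒ nnnnnnnnnznnnnnn   [R → z]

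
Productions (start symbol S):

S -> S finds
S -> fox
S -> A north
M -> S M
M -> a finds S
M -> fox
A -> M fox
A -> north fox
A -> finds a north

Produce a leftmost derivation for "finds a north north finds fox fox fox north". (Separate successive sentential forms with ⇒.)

S ⇒ A north ⇒ M fox north ⇒ S M fox north ⇒ S finds M fox north ⇒ A north finds M fox north ⇒ finds a north north finds M fox north ⇒ finds a north north finds S M fox north ⇒ finds a north north finds fox M fox north ⇒ finds a north north finds fox fox fox north

S ⇒ A north   [S -> A north]
A north ⇒ M fox north   [A -> M fox]
M fox north ⇒ S M fox north   [M -> S M]
S M fox north ⇒ S finds M fox north   [S -> S finds]
S finds M fox north ⇒ A north finds M fox north   [S -> A north]
A north finds M fox north ⇒ finds a north north finds M fox north   [A -> finds a north]
finds a north north finds M fox north ⇒ finds a north north finds S M fox north   [M -> S M]
finds a north north finds S M fox north ⇒ finds a north north finds fox M fox north   [S -> fox]
finds a north north finds fox M fox north ⇒ finds a north north finds fox fox fox north   [M -> fox]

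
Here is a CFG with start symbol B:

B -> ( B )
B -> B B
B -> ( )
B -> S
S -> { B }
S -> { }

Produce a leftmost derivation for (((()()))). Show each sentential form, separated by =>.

B => (B) => ((B)) => (((B))) => (((BB))) => (((()B))) => (((()())))

B => (B)   [B -> ( B )]
(B) => ((B))   [B -> ( B )]
((B)) => (((B)))   [B -> ( B )]
(((B))) => (((BB)))   [B -> B B]
(((BB))) => (((()B)))   [B -> ( )]
(((()B))) => (((()())))   [B -> ( )]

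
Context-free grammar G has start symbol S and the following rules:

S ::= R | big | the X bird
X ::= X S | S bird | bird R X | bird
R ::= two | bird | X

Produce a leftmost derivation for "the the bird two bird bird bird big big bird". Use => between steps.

S => the X bird => the X S bird => the X S S bird => the S bird S S bird => the the X bird bird S S bird => the the bird R X bird bird S S bird => the the bird two X bird bird S S bird => the the bird two bird bird bird S S bird => the the bird two bird bird bird big S bird => the the bird two bird bird bird big big bird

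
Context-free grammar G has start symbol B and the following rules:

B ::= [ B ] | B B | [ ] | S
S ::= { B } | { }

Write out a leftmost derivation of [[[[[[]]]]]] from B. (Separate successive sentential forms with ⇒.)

B ⇒ [B] ⇒ [[B]] ⇒ [[[B]]] ⇒ [[[[B]]]] ⇒ [[[[[B]]]]] ⇒ [[[[[[]]]]]]

B ⇒ [B]   [B ::= [ B ]]
[B] ⇒ [[B]]   [B ::= [ B ]]
[[B]] ⇒ [[[B]]]   [B ::= [ B ]]
[[[B]]] ⇒ [[[[B]]]]   [B ::= [ B ]]
[[[[B]]]] ⇒ [[[[[B]]]]]   [B ::= [ B ]]
[[[[[B]]]]] ⇒ [[[[[[]]]]]]   [B ::= [ ]]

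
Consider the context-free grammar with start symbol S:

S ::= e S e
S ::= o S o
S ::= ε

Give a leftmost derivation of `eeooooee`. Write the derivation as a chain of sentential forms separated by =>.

S => eSe   [S ::= e S e]
eSe => eeSee   [S ::= e S e]
eeSee => eeoSoee   [S ::= o S o]
eeoSoee => eeooSooee   [S ::= o S o]
eeooSooee => eeooooee   [S ::= ε]

S=>eSe=>eeSee=>eeoSoee=>eeooSooee=>eeooooee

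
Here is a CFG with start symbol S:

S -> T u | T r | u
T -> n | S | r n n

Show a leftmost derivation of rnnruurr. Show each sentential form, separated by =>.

S => Tr   [S -> T r]
Tr => Sr   [T -> S]
Sr => Trr   [S -> T r]
Trr => Srr   [T -> S]
Srr => Turr   [S -> T u]
Turr => Surr   [T -> S]
Surr => Tuurr   [S -> T u]
Tuurr => Suurr   [T -> S]
Suurr => Truurr   [S -> T r]
Truurr => rnnruurr   [T -> r n n]

S => Tr => Sr => Trr => Srr => Turr => Surr => Tuurr => Suurr => Truurr => rnnruurr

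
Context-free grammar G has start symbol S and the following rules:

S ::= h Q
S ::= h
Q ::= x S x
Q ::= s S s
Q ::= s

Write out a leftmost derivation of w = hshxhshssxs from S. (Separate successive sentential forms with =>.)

S => hQ => hsSs => hshQs => hshxSxs => hshxhQxs => hshxhsSsxs => hshxhshQsxs => hshxhshssxs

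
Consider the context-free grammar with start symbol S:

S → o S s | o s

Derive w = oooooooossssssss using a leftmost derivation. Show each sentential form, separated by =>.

S => oSs => ooSss => oooSsss => ooooSssss => oooooSsssss => ooooooSssssss => oooooooSsssssss => oooooooossssssss

S => oSs   [S → o S s]
oSs => ooSss   [S → o S s]
ooSss => oooSsss   [S → o S s]
oooSsss => ooooSssss   [S → o S s]
ooooSssss => oooooSsssss   [S → o S s]
oooooSsssss => ooooooSssssss   [S → o S s]
ooooooSssssss => oooooooSsssssss   [S → o S s]
oooooooSsssssss => oooooooossssssss   [S → o s]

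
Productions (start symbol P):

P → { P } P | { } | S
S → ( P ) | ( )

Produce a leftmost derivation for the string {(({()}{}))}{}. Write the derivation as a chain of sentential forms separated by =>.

P => {P}P => {S}P => {(P)}P => {(S)}P => {((P))}P => {(({P}P))}P => {(({S}P))}P => {(({()}P))}P => {(({()}{}))}P => {(({()}{}))}{}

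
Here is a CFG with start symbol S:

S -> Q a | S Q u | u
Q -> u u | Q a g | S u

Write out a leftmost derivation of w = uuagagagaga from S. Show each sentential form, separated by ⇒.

S ⇒ Qa ⇒ Qaga ⇒ Qagaga ⇒ Qagagaga ⇒ Qagagagaga ⇒ uuagagagaga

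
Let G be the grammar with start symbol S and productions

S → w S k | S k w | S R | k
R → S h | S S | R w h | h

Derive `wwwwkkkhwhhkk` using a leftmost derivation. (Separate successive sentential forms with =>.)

S => wSk   [S → w S k]
wSk => wwSkk   [S → w S k]
wwSkk => wwSRkk   [S → S R]
wwSRkk => wwSRRkk   [S → S R]
wwSRRkk => wwwSkRRkk   [S → w S k]
wwwSkRRkk => wwwwSkkRRkk   [S → w S k]
wwwwSkkRRkk => wwwwkkkRRkk   [S → k]
wwwwkkkRRkk => wwwwkkkRwhRkk   [R → R w h]
wwwwkkkRwhRkk => wwwwkkkhwhRkk   [R → h]
wwwwkkkhwhRkk => wwwwkkkhwhhkk   [R → h]

S => wSk => wwSkk => wwSRkk => wwSRRkk => wwwSkRRkk => wwwwSkkRRkk => wwwwkkkRRkk => wwwwkkkRwhRkk => wwwwkkkhwhRkk => wwwwkkkhwhhkk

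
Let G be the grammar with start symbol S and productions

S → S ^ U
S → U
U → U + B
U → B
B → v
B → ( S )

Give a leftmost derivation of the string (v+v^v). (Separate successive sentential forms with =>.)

S => U => B => (S) => (S^U) => (U^U) => (U+B^U) => (B+B^U) => (v+B^U) => (v+v^U) => (v+v^B) => (v+v^v)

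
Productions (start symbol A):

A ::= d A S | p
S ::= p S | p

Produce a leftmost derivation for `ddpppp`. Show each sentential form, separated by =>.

A => dAS => ddASS => ddpSS => ddppSS => ddpppS => ddpppp

A => dAS   [A ::= d A S]
dAS => ddASS   [A ::= d A S]
ddASS => ddpSS   [A ::= p]
ddpSS => ddppSS   [S ::= p S]
ddppSS => ddpppS   [S ::= p]
ddpppS => ddpppp   [S ::= p]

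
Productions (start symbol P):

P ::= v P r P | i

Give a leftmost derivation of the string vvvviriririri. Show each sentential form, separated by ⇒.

P⇒vPrP⇒vvPrPrP⇒vvvPrPrPrP⇒vvvvPrPrPrPrP⇒vvvvirPrPrPrP⇒vvvvirirPrPrP⇒vvvviririrPrP⇒vvvviriririrP⇒vvvviriririri

P ⇒ vPrP   [P ::= v P r P]
vPrP ⇒ vvPrPrP   [P ::= v P r P]
vvPrPrP ⇒ vvvPrPrPrP   [P ::= v P r P]
vvvPrPrPrP ⇒ vvvvPrPrPrPrP   [P ::= v P r P]
vvvvPrPrPrPrP ⇒ vvvvirPrPrPrP   [P ::= i]
vvvvirPrPrPrP ⇒ vvvvirirPrPrP   [P ::= i]
vvvvirirPrPrP ⇒ vvvviririrPrP   [P ::= i]
vvvviririrPrP ⇒ vvvviriririrP   [P ::= i]
vvvviriririrP ⇒ vvvviriririri   [P ::= i]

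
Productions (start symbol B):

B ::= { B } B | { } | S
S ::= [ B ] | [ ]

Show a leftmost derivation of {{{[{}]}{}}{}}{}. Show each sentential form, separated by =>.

B => {B}B   [B ::= { B } B]
{B}B => {{B}B}B   [B ::= { B } B]
{{B}B}B => {{{B}B}B}B   [B ::= { B } B]
{{{B}B}B}B => {{{S}B}B}B   [B ::= S]
{{{S}B}B}B => {{{[B]}B}B}B   [S ::= [ B ]]
{{{[B]}B}B}B => {{{[{}]}B}B}B   [B ::= { }]
{{{[{}]}B}B}B => {{{[{}]}{}}B}B   [B ::= { }]
{{{[{}]}{}}B}B => {{{[{}]}{}}{}}B   [B ::= { }]
{{{[{}]}{}}{}}B => {{{[{}]}{}}{}}{}   [B ::= { }]

B=>{B}B=>{{B}B}B=>{{{B}B}B}B=>{{{S}B}B}B=>{{{[B]}B}B}B=>{{{[{}]}B}B}B=>{{{[{}]}{}}B}B=>{{{[{}]}{}}{}}B=>{{{[{}]}{}}{}}{}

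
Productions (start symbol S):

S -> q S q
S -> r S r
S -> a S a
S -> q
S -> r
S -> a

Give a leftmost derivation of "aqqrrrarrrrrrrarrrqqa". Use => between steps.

S=>aSa=>aqSqa=>aqqSqqa=>aqqrSrqqa=>aqqrrSrrqqa=>aqqrrrSrrrqqa=>aqqrrraSarrrqqa=>aqqrrrarSrarrrqqa=>aqqrrrarrSrrarrrqqa=>aqqrrrarrrSrrrarrrqqa=>aqqrrrarrrrrrrarrrqqa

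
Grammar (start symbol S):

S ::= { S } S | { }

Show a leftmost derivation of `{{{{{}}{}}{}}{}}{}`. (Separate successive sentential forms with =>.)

S => {S}S   [S ::= { S } S]
{S}S => {{S}S}S   [S ::= { S } S]
{{S}S}S => {{{S}S}S}S   [S ::= { S } S]
{{{S}S}S}S => {{{{S}S}S}S}S   [S ::= { S } S]
{{{{S}S}S}S}S => {{{{{}}S}S}S}S   [S ::= { }]
{{{{{}}S}S}S}S => {{{{{}}{}}S}S}S   [S ::= { }]
{{{{{}}{}}S}S}S => {{{{{}}{}}{}}S}S   [S ::= { }]
{{{{{}}{}}{}}S}S => {{{{{}}{}}{}}{}}S   [S ::= { }]
{{{{{}}{}}{}}{}}S => {{{{{}}{}}{}}{}}{}   [S ::= { }]

S => {S}S => {{S}S}S => {{{S}S}S}S => {{{{S}S}S}S}S => {{{{{}}S}S}S}S => {{{{{}}{}}S}S}S => {{{{{}}{}}{}}S}S => {{{{{}}{}}{}}{}}S => {{{{{}}{}}{}}{}}{}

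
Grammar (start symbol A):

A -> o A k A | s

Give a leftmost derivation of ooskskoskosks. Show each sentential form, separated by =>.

A => oAkA   [A -> o A k A]
oAkA => ooAkAkA   [A -> o A k A]
ooAkAkA => ooskAkA   [A -> s]
ooskAkA => ooskskA   [A -> s]
ooskskA => ooskskoAkA   [A -> o A k A]
ooskskoAkA => ooskskoskA   [A -> s]
ooskskoskA => ooskskoskoAkA   [A -> o A k A]
ooskskoskoAkA => ooskskoskoskA   [A -> s]
ooskskoskoskA => ooskskoskosks   [A -> s]

A => oAkA => ooAkAkA => ooskAkA => ooskskA => ooskskoAkA => ooskskoskA => ooskskoskoAkA => ooskskoskoskA => ooskskoskosks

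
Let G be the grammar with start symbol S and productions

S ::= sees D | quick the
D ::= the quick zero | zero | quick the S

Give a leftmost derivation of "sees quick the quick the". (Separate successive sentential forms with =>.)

S => sees D => sees quick the S => sees quick the quick the

S => sees D   [S ::= sees D]
sees D => sees quick the S   [D ::= quick the S]
sees quick the S => sees quick the quick the   [S ::= quick the]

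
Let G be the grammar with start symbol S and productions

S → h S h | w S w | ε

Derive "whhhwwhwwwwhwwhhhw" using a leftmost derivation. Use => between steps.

S=>wSw=>whShw=>whhShhw=>whhhShhhw=>whhhwSwhhhw=>whhhwwSwwhhhw=>whhhwwhShwwhhhw=>whhhwwhwSwhwwhhhw=>whhhwwhwwSwwhwwhhhw=>whhhwwhwwwwhwwhhhw

S => wSw   [S → w S w]
wSw => whShw   [S → h S h]
whShw => whhShhw   [S → h S h]
whhShhw => whhhShhhw   [S → h S h]
whhhShhhw => whhhwSwhhhw   [S → w S w]
whhhwSwhhhw => whhhwwSwwhhhw   [S → w S w]
whhhwwSwwhhhw => whhhwwhShwwhhhw   [S → h S h]
whhhwwhShwwhhhw => whhhwwhwSwhwwhhhw   [S → w S w]
whhhwwhwSwhwwhhhw => whhhwwhwwSwwhwwhhhw   [S → w S w]
whhhwwhwwSwwhwwhhhw => whhhwwhwwwwhwwhhhw   [S → ε]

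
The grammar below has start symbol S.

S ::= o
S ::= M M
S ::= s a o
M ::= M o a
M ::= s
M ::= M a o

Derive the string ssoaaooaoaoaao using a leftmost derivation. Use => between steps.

S => MM   [S ::= M M]
MM => sM   [M ::= s]
sM => sMao   [M ::= M a o]
sMao => sMoaao   [M ::= M o a]
sMoaao => sMoaoaao   [M ::= M o a]
sMoaoaao => sMoaoaoaao   [M ::= M o a]
sMoaoaoaao => sMaooaoaoaao   [M ::= M a o]
sMaooaoaoaao => sMoaaooaoaoaao   [M ::= M o a]
sMoaaooaoaoaao => ssoaaooaoaoaao   [M ::= s]

S => MM => sM => sMao => sMoaao => sMoaoaao => sMoaoaoaao => sMaooaoaoaao => sMoaaooaoaoaao => ssoaaooaoaoaao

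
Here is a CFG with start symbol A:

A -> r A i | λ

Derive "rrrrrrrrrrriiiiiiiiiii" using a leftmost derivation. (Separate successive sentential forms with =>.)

A => rAi   [A -> r A i]
rAi => rrAii   [A -> r A i]
rrAii => rrrAiii   [A -> r A i]
rrrAiii => rrrrAiiii   [A -> r A i]
rrrrAiiii => rrrrrAiiiii   [A -> r A i]
rrrrrAiiiii => rrrrrrAiiiiii   [A -> r A i]
rrrrrrAiiiiii => rrrrrrrAiiiiiii   [A -> r A i]
rrrrrrrAiiiiiii => rrrrrrrrAiiiiiiii   [A -> r A i]
rrrrrrrrAiiiiiiii => rrrrrrrrrAiiiiiiiii   [A -> r A i]
rrrrrrrrrAiiiiiiiii => rrrrrrrrrrAiiiiiiiiii   [A -> r A i]
rrrrrrrrrrAiiiiiiiiii => rrrrrrrrrrrAiiiiiiiiiii   [A -> r A i]
rrrrrrrrrrrAiiiiiiiiiii => rrrrrrrrrrriiiiiiiiiii   [A -> λ]

A => rAi => rrAii => rrrAiii => rrrrAiiii => rrrrrAiiiii => rrrrrrAiiiiii => rrrrrrrAiiiiiii => rrrrrrrrAiiiiiiii => rrrrrrrrrAiiiiiiiii => rrrrrrrrrrAiiiiiiiiii => rrrrrrrrrrrAiiiiiiiiiii => rrrrrrrrrrriiiiiiiiiii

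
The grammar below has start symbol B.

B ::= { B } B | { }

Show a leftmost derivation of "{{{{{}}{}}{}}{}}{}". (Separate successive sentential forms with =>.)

B => {B}B   [B ::= { B } B]
{B}B => {{B}B}B   [B ::= { B } B]
{{B}B}B => {{{B}B}B}B   [B ::= { B } B]
{{{B}B}B}B => {{{{B}B}B}B}B   [B ::= { B } B]
{{{{B}B}B}B}B => {{{{{}}B}B}B}B   [B ::= { }]
{{{{{}}B}B}B}B => {{{{{}}{}}B}B}B   [B ::= { }]
{{{{{}}{}}B}B}B => {{{{{}}{}}{}}B}B   [B ::= { }]
{{{{{}}{}}{}}B}B => {{{{{}}{}}{}}{}}B   [B ::= { }]
{{{{{}}{}}{}}{}}B => {{{{{}}{}}{}}{}}{}   [B ::= { }]

B => {B}B => {{B}B}B => {{{B}B}B}B => {{{{B}B}B}B}B => {{{{{}}B}B}B}B => {{{{{}}{}}B}B}B => {{{{{}}{}}{}}B}B => {{{{{}}{}}{}}{}}B => {{{{{}}{}}{}}{}}{}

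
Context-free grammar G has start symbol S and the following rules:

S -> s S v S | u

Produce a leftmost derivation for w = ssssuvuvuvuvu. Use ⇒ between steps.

S ⇒ sSvS   [S -> s S v S]
sSvS ⇒ ssSvSvS   [S -> s S v S]
ssSvSvS ⇒ sssSvSvSvS   [S -> s S v S]
sssSvSvSvS ⇒ ssssSvSvSvSvS   [S -> s S v S]
ssssSvSvSvSvS ⇒ ssssuvSvSvSvS   [S -> u]
ssssuvSvSvSvS ⇒ ssssuvuvSvSvS   [S -> u]
ssssuvuvSvSvS ⇒ ssssuvuvuvSvS   [S -> u]
ssssuvuvuvSvS ⇒ ssssuvuvuvuvS   [S -> u]
ssssuvuvuvuvS ⇒ ssssuvuvuvuvu   [S -> u]

S ⇒ sSvS ⇒ ssSvSvS ⇒ sssSvSvSvS ⇒ ssssSvSvSvSvS ⇒ ssssuvSvSvSvS ⇒ ssssuvuvSvSvS ⇒ ssssuvuvuvSvS ⇒ ssssuvuvuvuvS ⇒ ssssuvuvuvuvu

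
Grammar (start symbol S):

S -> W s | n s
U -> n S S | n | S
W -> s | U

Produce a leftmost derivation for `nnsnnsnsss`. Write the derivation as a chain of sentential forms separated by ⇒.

S ⇒ Ws ⇒ Us ⇒ nSSs ⇒ nnsSs ⇒ nnsWss ⇒ nnsUss ⇒ nnsnSSss ⇒ nnsnnsSss ⇒ nnsnnsWsss ⇒ nnsnnsUsss ⇒ nnsnnsnsss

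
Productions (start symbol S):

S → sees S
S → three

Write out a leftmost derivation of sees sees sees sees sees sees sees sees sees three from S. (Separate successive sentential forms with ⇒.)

S ⇒ sees S   [S → sees S]
sees S ⇒ sees sees S   [S → sees S]
sees sees S ⇒ sees sees sees S   [S → sees S]
sees sees sees S ⇒ sees sees sees sees S   [S → sees S]
sees sees sees sees S ⇒ sees sees sees sees sees S   [S → sees S]
sees sees sees sees sees S ⇒ sees sees sees sees sees sees S   [S → sees S]
sees sees sees sees sees sees S ⇒ sees sees sees sees sees sees sees S   [S → sees S]
sees sees sees sees sees sees sees S ⇒ sees sees sees sees sees sees sees sees S   [S → sees S]
sees sees sees sees sees sees sees sees S ⇒ sees sees sees sees sees sees sees sees sees S   [S → sees S]
sees sees sees sees sees sees sees sees sees S ⇒ sees sees sees sees sees sees sees sees sees three   [S → three]

S ⇒ sees S ⇒ sees sees S ⇒ sees sees sees S ⇒ sees sees sees sees S ⇒ sees sees sees sees sees S ⇒ sees sees sees sees sees sees S ⇒ sees sees sees sees sees sees sees S ⇒ sees sees sees sees sees sees sees sees S ⇒ sees sees sees sees sees sees sees sees sees S ⇒ sees sees sees sees sees sees sees sees sees three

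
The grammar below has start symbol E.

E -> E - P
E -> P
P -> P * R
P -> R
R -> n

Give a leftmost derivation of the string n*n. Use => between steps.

E => P => P*R => R*R => n*R => n*n

E => P   [E -> P]
P => P*R   [P -> P * R]
P*R => R*R   [P -> R]
R*R => n*R   [R -> n]
n*R => n*n   [R -> n]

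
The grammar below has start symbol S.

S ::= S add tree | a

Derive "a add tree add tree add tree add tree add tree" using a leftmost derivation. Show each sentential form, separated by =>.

S => S add tree   [S ::= S add tree]
S add tree => S add tree add tree   [S ::= S add tree]
S add tree add tree => S add tree add tree add tree   [S ::= S add tree]
S add tree add tree add tree => S add tree add tree add tree add tree   [S ::= S add tree]
S add tree add tree add tree add tree => S add tree add tree add tree add tree add tree   [S ::= S add tree]
S add tree add tree add tree add tree add tree => a add tree add tree add tree add tree add tree   [S ::= a]

S => S add tree => S add tree add tree => S add tree add tree add tree => S add tree add tree add tree add tree => S add tree add tree add tree add tree add tree => a add tree add tree add tree add tree add tree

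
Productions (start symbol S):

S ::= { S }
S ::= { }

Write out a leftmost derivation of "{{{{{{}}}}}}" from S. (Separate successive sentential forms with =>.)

S => {S} => {{S}} => {{{S}}} => {{{{S}}}} => {{{{{S}}}}} => {{{{{{}}}}}}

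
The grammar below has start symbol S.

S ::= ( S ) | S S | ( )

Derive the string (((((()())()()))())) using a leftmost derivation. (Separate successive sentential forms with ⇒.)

S ⇒ (S) ⇒ ((S)) ⇒ ((SS)) ⇒ (((S)S)) ⇒ ((((S))S)) ⇒ ((((SS))S)) ⇒ ((((SSS))S)) ⇒ (((((S)SS))S)) ⇒ (((((SS)SS))S)) ⇒ (((((()S)SS))S)) ⇒ (((((()())SS))S)) ⇒ (((((()())()S))S)) ⇒ (((((()())()()))S)) ⇒ (((((()())()()))()))

S ⇒ (S)   [S ::= ( S )]
(S) ⇒ ((S))   [S ::= ( S )]
((S)) ⇒ ((SS))   [S ::= S S]
((SS)) ⇒ (((S)S))   [S ::= ( S )]
(((S)S)) ⇒ ((((S))S))   [S ::= ( S )]
((((S))S)) ⇒ ((((SS))S))   [S ::= S S]
((((SS))S)) ⇒ ((((SSS))S))   [S ::= S S]
((((SSS))S)) ⇒ (((((S)SS))S))   [S ::= ( S )]
(((((S)SS))S)) ⇒ (((((SS)SS))S))   [S ::= S S]
(((((SS)SS))S)) ⇒ (((((()S)SS))S))   [S ::= ( )]
(((((()S)SS))S)) ⇒ (((((()())SS))S))   [S ::= ( )]
(((((()())SS))S)) ⇒ (((((()())()S))S))   [S ::= ( )]
(((((()())()S))S)) ⇒ (((((()())()()))S))   [S ::= ( )]
(((((()())()()))S)) ⇒ (((((()())()()))()))   [S ::= ( )]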